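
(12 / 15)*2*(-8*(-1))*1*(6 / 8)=48 / 5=9.60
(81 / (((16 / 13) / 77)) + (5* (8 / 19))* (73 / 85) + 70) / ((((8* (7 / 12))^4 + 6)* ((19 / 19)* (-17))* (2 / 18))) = -19362434643 / 3417774112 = -5.67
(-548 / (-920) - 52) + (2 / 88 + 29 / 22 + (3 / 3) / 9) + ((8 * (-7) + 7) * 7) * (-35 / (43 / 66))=35984890553 / 1958220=18376.33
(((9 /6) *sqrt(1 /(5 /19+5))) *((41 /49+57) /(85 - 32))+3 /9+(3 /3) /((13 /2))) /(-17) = -4251 *sqrt(19) /441490 - 19 /663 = -0.07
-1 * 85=-85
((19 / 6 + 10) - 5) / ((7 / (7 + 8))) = 35 / 2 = 17.50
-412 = -412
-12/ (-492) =0.02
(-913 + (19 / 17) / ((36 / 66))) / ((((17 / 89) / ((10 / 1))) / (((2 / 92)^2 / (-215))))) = 8269613 / 78886596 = 0.10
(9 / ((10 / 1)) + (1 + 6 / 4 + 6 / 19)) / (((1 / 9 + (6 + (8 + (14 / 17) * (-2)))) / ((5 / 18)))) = 6001 / 72466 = 0.08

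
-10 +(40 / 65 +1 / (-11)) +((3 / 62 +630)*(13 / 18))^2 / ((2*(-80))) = -4127430490847 / 3166225920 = -1303.58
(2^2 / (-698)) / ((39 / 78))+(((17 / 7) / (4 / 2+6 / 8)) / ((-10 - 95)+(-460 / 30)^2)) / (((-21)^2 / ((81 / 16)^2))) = -1092128435 / 98684535488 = -0.01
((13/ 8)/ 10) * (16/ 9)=13/ 45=0.29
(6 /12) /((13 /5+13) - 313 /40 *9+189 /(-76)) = -380 /43557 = -0.01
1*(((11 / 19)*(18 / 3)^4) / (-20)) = -3564 / 95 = -37.52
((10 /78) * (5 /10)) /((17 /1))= 5 /1326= 0.00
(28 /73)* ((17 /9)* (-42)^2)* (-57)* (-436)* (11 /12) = 2125376176 /73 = 29114742.14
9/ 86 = 0.10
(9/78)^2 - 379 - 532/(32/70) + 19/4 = -1039679/676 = -1537.99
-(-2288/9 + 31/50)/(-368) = -114121/165600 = -0.69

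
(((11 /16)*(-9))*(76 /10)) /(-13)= 1881 /520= 3.62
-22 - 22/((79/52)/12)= -15466/79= -195.77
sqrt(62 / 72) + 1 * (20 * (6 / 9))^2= sqrt(31) / 6 + 1600 / 9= 178.71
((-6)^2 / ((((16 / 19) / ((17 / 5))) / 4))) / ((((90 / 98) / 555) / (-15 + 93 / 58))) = -1365031269 / 290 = -4707004.38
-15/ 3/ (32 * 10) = -1/ 64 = -0.02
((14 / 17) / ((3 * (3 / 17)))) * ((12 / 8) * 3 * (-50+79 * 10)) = 5180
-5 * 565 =-2825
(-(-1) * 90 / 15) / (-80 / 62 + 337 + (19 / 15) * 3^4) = 0.01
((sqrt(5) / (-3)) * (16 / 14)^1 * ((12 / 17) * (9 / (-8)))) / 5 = 36 * sqrt(5) / 595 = 0.14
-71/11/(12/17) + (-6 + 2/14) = -13861/924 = -15.00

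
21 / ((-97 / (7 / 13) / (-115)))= 16905 / 1261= 13.41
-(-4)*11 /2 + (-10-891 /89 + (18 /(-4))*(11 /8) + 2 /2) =-4555 /1424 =-3.20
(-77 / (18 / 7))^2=290521 / 324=896.67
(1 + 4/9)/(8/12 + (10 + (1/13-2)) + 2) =169/1257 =0.13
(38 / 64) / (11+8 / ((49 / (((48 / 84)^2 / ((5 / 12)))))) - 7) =228095 / 1585792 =0.14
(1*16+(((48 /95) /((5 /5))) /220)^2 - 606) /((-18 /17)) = 136912633151 /245705625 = 557.22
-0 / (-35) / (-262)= 0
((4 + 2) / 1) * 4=24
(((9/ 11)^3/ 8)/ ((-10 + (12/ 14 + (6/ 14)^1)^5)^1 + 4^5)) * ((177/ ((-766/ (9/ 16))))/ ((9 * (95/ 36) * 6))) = -0.00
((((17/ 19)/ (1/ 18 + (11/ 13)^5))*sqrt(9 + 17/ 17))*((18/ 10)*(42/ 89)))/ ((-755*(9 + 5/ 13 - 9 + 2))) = -79758191916*sqrt(10)/ 92448526269575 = -0.00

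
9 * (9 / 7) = 81 / 7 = 11.57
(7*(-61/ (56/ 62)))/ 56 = -8.44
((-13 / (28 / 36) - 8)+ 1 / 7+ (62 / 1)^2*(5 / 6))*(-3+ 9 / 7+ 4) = 1068064 / 147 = 7265.74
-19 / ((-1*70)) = 0.27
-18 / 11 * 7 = -126 / 11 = -11.45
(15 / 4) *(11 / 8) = 165 / 32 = 5.16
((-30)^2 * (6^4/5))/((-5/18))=-839808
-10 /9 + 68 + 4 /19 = 11474 /171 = 67.10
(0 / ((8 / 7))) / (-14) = 0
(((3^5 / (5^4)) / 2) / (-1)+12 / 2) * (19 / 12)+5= 70961 / 5000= 14.19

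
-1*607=-607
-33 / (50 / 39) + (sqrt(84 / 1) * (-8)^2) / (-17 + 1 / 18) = -60.36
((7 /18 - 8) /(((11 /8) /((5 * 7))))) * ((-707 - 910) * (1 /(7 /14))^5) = 10024746.67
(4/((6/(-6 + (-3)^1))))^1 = -6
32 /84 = 8 /21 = 0.38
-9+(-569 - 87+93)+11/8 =-4565/8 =-570.62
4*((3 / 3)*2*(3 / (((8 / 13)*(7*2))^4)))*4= 85683 / 4917248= 0.02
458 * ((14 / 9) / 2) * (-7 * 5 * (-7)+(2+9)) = 820736 / 9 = 91192.89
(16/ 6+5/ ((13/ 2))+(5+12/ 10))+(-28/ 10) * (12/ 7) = 943/ 195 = 4.84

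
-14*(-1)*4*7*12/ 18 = 261.33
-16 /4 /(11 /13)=-4.73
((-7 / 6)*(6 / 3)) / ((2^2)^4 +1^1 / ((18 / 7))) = -42 / 4615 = -0.01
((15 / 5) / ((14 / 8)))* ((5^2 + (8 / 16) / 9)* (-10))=-429.52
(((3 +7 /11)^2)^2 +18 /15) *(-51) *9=-5915521314 /73205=-80807.61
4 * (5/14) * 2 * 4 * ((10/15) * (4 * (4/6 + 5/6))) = 320/7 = 45.71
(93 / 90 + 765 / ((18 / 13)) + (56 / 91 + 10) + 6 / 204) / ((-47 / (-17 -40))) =71069519 / 103870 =684.22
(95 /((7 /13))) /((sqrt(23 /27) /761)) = 2819505*sqrt(69) /161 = 145469.36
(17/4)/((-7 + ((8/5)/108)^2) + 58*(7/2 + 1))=309825/18516616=0.02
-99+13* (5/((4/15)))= 579/4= 144.75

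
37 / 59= 0.63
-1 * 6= -6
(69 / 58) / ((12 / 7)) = 161 / 232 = 0.69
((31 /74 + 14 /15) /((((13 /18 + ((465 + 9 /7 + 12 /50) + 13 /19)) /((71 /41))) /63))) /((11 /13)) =174126889755 /467331766693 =0.37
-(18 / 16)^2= -81 / 64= -1.27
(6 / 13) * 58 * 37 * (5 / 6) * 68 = 729640 / 13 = 56126.15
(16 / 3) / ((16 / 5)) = 5 / 3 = 1.67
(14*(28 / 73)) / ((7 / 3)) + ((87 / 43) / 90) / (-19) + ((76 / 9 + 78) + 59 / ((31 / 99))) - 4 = 273.16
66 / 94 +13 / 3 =710 / 141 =5.04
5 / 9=0.56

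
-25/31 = -0.81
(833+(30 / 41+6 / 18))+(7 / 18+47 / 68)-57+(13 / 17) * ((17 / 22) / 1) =214940485 / 276012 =778.74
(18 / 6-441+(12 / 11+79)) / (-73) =3937 / 803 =4.90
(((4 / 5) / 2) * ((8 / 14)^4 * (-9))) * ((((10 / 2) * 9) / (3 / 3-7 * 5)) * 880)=18247680 / 40817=447.06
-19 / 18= -1.06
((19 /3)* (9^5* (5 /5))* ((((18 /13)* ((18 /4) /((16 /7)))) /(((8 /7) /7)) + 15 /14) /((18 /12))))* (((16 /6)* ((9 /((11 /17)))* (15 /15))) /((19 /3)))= 207754281513 /8008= 25943341.85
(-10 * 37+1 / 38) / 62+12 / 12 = -11703 / 2356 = -4.97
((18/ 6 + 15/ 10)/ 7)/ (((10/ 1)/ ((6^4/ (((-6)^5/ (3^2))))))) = -0.10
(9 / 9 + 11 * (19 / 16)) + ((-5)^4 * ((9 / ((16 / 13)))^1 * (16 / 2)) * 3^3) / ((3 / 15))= 78975225 / 16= 4935951.56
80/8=10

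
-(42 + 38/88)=-1867/44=-42.43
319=319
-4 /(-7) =4 /7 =0.57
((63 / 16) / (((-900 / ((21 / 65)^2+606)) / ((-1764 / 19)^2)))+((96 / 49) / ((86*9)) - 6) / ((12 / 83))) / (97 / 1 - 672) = 66228341494756261 / 1663063396312500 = 39.82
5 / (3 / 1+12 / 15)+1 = 44 / 19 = 2.32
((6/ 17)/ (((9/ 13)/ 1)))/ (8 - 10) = -13/ 51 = -0.25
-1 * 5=-5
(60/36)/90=1/54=0.02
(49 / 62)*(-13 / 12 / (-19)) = 637 / 14136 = 0.05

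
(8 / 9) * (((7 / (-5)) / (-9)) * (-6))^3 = -21952 / 30375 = -0.72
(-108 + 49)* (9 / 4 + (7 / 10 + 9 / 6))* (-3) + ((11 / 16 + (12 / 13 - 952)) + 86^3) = 661328991 / 1040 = 635893.26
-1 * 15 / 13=-1.15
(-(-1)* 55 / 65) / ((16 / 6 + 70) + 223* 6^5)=0.00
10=10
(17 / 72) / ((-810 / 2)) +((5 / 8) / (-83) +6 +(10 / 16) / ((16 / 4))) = 59520851 / 9681120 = 6.15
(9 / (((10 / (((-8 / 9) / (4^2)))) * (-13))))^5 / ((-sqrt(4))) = -1 / 2376275200000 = -0.00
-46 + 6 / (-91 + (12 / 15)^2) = -34688 / 753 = -46.07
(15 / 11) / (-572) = -15 / 6292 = -0.00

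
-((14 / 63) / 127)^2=-0.00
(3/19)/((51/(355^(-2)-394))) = -49653849/40706075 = -1.22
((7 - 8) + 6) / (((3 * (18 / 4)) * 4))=0.09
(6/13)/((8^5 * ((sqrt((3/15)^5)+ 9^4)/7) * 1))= 430565625/28651897497387008-525 * sqrt(5)/28651897497387008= 0.00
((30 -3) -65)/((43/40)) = -1520/43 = -35.35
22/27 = 0.81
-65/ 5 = -13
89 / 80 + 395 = 396.11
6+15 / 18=41 / 6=6.83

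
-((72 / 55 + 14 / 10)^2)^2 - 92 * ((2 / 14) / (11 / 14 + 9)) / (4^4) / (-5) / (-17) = -36733730730603 / 681977780000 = -53.86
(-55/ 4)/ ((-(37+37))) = 55/ 296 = 0.19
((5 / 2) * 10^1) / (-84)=-25 / 84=-0.30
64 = 64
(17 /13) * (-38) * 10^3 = -646000 /13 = -49692.31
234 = 234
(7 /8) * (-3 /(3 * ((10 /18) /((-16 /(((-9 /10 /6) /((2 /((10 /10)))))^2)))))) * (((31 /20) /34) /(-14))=-248 /17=-14.59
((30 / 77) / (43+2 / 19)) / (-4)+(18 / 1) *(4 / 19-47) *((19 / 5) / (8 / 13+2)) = -4372922621 / 3573570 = -1223.68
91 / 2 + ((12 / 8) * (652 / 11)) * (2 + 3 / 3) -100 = 4669 / 22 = 212.23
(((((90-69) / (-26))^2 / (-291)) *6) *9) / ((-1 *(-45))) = -441 / 163930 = -0.00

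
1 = 1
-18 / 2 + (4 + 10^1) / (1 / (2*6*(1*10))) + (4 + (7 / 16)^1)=1675.44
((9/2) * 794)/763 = 3573/763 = 4.68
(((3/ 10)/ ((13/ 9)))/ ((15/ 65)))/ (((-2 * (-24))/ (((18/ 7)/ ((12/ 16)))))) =9/ 140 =0.06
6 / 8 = 3 / 4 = 0.75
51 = 51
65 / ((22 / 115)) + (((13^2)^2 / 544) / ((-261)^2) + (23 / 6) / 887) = 339.78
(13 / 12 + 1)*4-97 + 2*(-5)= -296 / 3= -98.67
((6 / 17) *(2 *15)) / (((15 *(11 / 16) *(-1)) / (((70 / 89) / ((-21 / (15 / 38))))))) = 4800 / 316217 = 0.02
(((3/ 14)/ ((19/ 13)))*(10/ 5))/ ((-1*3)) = -0.10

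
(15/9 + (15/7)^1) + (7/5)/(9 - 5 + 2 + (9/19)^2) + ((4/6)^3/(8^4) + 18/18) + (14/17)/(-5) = 4.87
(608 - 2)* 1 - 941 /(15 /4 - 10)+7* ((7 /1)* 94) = 134064 /25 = 5362.56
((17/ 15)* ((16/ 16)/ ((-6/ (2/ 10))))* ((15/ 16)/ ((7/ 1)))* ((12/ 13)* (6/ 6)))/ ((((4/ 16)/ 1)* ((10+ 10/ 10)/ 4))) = -34/ 5005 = -0.01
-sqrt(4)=-2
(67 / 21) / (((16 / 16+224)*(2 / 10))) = 67 / 945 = 0.07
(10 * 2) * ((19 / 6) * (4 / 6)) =380 / 9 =42.22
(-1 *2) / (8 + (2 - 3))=-2 / 7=-0.29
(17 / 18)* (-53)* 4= -1802 / 9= -200.22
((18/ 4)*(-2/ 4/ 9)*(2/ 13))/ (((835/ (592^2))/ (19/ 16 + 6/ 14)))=-1982312/ 75985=-26.09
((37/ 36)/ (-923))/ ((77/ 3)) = -37/ 852852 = -0.00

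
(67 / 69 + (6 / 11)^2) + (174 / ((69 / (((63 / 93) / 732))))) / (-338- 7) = 1535439689 / 1210410190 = 1.27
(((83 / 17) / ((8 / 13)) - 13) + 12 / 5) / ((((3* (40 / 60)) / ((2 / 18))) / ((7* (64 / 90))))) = -25382 / 34425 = -0.74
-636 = -636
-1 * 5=-5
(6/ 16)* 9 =27/ 8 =3.38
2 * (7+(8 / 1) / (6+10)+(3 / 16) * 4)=33 / 2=16.50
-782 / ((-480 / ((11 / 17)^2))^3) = 40745903 / 78512412672000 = 0.00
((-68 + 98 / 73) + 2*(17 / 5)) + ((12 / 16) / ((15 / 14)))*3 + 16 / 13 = -536439 / 9490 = -56.53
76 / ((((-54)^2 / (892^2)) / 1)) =15117616 / 729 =20737.47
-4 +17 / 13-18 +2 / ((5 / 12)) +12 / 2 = -643 / 65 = -9.89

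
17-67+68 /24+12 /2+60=113 /6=18.83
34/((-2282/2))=-34/1141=-0.03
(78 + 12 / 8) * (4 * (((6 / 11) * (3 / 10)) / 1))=2862 / 55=52.04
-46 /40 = -23 /20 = -1.15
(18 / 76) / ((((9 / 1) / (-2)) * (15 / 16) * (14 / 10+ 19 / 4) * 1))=-0.01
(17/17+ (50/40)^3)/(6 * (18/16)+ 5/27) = 729/1712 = 0.43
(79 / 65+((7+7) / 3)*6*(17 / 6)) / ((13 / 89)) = 1397923 / 2535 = 551.45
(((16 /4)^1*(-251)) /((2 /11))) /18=-2761 /9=-306.78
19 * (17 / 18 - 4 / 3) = -133 / 18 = -7.39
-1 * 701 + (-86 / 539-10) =-383315 / 539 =-711.16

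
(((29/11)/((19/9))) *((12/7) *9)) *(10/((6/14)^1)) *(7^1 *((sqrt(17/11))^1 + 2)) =657720 *sqrt(187)/2299 + 1315440/209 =10206.19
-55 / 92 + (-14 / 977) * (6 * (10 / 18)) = -0.65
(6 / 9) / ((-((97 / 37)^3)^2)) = -5131452818 / 2498916014787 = -0.00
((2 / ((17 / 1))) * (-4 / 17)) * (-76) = 608 / 289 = 2.10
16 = 16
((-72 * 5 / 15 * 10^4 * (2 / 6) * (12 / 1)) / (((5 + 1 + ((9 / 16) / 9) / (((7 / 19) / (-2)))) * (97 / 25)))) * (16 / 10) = -2150400000 / 30749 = -69933.98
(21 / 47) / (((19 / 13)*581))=39 / 74119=0.00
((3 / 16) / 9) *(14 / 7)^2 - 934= -11207 / 12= -933.92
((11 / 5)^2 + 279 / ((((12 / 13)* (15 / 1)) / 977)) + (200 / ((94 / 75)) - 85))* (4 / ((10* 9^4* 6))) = 92900033 / 462550500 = 0.20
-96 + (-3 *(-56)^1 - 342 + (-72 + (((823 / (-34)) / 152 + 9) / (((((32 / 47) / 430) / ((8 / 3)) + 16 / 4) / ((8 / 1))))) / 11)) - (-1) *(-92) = -124212258359 / 287267156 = -432.39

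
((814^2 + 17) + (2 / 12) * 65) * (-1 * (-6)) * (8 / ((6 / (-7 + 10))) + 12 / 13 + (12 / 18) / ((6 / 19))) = 3272036489 / 117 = 27966123.84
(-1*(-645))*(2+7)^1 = 5805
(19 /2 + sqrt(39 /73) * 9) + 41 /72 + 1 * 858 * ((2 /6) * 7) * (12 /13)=1864.65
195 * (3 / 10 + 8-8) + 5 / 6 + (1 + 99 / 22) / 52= 18545 / 312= 59.44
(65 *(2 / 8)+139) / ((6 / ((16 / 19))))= 414 / 19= 21.79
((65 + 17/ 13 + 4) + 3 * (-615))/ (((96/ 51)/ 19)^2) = -2406974359/ 13312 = -180812.38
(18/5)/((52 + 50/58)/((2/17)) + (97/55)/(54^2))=16743672/2089834403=0.01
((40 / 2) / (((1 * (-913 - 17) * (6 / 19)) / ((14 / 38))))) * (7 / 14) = -7 / 558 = -0.01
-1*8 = -8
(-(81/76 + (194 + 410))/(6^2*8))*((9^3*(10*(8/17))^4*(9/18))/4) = -8764200000/93347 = -93888.39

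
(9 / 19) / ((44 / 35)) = 315 / 836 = 0.38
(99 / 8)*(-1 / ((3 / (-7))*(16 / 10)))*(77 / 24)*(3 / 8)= 21.71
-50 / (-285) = 10 / 57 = 0.18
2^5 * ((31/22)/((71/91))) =45136/781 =57.79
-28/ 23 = -1.22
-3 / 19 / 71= -3 / 1349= -0.00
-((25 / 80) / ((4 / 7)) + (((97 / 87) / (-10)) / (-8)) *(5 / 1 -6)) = -14837 / 27840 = -0.53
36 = 36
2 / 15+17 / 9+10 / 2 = 316 / 45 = 7.02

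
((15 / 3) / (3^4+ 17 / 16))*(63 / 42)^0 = 80 / 1313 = 0.06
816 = 816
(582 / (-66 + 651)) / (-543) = -0.00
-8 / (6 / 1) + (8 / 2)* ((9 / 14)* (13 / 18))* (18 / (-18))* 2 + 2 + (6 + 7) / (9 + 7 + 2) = -293 / 126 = -2.33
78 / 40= 39 / 20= 1.95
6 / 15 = 2 / 5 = 0.40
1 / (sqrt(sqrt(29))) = 29^(3 / 4) / 29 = 0.43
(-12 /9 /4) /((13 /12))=-0.31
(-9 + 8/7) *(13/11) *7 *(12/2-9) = 195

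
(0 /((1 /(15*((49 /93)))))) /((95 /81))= 0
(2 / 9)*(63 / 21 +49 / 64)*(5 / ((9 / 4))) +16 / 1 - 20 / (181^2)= 379130093 / 21229128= 17.86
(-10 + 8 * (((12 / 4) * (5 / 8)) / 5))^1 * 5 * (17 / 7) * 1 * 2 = -170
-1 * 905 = -905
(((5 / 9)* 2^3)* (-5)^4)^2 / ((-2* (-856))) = 39062500 / 8667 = 4507.04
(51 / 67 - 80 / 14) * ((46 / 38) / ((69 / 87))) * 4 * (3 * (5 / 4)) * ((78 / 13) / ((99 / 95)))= -3368350 / 5159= -652.91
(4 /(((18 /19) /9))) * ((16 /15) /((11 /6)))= 1216 /55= 22.11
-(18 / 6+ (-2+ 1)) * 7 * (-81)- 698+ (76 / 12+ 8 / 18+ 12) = 4093 / 9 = 454.78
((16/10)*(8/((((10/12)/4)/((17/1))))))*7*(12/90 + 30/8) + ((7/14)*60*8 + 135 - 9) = 28758.45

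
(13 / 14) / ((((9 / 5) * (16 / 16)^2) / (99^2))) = 70785 / 14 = 5056.07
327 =327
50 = 50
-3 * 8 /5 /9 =-8 /15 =-0.53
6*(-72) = -432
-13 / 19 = -0.68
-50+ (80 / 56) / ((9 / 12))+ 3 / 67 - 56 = -146399 / 1407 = -104.05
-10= -10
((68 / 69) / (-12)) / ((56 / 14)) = -17 / 828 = -0.02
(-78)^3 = -474552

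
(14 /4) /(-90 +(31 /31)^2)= -7 /178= -0.04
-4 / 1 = -4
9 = 9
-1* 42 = -42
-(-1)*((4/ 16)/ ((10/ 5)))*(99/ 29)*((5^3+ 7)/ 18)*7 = 2541/ 116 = 21.91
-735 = -735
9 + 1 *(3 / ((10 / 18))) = 14.40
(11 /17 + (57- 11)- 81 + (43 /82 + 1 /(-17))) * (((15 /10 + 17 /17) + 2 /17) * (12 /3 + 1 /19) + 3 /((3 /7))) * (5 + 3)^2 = -8597498000 /225131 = -38188.87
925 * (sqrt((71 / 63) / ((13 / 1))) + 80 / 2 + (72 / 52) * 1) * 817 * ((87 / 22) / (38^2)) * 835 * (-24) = -4663580168250 / 2717 - 2889454875 * sqrt(6461) / 19019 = -1728656425.68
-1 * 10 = -10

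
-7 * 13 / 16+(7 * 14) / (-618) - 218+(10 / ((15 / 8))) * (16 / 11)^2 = -42386629 / 199408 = -212.56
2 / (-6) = -1 / 3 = -0.33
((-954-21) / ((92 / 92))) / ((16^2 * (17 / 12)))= -2925 / 1088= -2.69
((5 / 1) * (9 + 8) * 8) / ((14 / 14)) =680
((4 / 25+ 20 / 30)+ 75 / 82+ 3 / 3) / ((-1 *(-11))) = 16859 / 67650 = 0.25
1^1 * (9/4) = 2.25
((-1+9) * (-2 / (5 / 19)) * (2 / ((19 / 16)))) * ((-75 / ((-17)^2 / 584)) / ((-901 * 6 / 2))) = -5.74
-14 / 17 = -0.82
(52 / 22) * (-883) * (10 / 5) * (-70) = 292192.73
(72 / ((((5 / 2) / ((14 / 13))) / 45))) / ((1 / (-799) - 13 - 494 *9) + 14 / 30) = -217455840 / 694661981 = -0.31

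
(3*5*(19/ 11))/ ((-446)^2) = 285/ 2188076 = 0.00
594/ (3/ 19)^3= 150898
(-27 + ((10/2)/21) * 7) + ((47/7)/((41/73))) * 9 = 70825/861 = 82.26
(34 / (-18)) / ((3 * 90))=-0.01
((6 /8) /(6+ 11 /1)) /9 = 1 /204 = 0.00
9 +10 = 19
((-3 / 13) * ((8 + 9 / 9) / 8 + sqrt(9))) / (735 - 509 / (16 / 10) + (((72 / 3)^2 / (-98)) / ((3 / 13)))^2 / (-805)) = -191347695 / 83634780359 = -0.00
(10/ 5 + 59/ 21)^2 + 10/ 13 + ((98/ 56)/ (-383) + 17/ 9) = 25163237/ 975884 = 25.79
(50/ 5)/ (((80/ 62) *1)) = 31/ 4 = 7.75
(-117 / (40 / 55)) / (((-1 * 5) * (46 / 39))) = 27.28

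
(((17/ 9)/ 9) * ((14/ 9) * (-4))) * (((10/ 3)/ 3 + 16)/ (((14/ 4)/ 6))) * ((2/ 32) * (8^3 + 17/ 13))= -34939828/ 28431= -1228.93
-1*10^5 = -100000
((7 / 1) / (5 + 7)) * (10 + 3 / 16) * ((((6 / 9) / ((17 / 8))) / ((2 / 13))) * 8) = 14833 / 153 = 96.95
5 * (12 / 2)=30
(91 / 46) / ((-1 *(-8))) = 91 / 368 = 0.25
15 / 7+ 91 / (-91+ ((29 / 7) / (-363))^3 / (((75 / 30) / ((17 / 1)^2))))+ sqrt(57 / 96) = 1.91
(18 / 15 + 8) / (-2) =-23 / 5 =-4.60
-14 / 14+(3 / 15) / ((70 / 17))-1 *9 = -3483 / 350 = -9.95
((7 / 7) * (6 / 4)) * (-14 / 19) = -21 / 19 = -1.11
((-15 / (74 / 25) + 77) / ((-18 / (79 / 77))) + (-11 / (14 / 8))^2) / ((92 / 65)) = 1652472445 / 66051216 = 25.02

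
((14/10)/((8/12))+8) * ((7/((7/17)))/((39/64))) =54944/195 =281.76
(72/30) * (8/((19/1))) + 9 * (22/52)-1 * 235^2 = -55220.18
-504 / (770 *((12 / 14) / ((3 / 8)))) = -63 / 220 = -0.29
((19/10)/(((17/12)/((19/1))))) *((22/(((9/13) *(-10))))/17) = -103246/21675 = -4.76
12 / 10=6 / 5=1.20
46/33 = 1.39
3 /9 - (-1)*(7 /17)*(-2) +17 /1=842 /51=16.51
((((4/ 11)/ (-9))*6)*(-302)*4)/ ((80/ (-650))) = -78520/ 33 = -2379.39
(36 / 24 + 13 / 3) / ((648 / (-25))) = -875 / 3888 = -0.23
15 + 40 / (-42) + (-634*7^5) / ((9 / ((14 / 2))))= -522125377 / 63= -8287704.40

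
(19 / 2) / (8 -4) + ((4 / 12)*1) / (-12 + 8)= 55 / 24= 2.29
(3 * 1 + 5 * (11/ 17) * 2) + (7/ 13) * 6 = 2807/ 221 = 12.70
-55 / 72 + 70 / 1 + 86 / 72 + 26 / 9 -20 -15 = 2759 / 72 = 38.32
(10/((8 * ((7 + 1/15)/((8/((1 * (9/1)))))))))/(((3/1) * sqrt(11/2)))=25 * sqrt(22)/5247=0.02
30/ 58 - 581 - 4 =-16950/ 29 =-584.48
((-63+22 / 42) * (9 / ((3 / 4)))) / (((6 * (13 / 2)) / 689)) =-278144 / 21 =-13244.95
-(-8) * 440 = 3520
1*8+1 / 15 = 121 / 15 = 8.07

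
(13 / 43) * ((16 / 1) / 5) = 208 / 215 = 0.97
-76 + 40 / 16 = -147 / 2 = -73.50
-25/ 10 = -5/ 2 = -2.50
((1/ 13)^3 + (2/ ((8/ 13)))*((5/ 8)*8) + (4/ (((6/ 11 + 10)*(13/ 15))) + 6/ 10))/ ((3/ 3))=22029561/ 1274260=17.29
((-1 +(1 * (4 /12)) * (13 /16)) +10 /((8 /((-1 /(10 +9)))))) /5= -145 /912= -0.16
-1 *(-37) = 37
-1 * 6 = -6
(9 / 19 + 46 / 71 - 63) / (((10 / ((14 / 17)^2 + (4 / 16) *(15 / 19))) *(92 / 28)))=-5618509729 / 3407385140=-1.65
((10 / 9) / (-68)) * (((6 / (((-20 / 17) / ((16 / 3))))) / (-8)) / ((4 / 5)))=-5 / 72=-0.07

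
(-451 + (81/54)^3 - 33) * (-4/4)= 480.62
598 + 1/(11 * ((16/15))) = 105263/176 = 598.09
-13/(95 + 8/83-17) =-1079/6482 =-0.17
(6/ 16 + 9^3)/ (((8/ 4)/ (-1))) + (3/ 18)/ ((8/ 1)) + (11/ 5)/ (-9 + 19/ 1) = -54667/ 150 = -364.45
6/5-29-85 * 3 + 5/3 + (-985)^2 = 14549158/15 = 969943.87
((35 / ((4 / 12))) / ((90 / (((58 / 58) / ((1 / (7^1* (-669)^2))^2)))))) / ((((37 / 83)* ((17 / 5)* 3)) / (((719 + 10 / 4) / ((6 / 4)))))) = 41185802321719965 / 34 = 1211347127109410.74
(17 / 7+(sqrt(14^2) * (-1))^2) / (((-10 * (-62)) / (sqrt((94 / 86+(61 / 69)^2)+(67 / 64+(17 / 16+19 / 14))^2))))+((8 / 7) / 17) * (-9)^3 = -5832 / 119+463 * sqrt(24543408763441) / 1922932480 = -47.82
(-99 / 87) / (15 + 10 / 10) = -33 / 464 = -0.07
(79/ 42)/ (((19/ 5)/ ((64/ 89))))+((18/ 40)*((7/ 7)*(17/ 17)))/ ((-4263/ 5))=10248461/ 28834932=0.36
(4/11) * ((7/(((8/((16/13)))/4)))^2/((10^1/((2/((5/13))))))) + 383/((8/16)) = 2750994/3575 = 769.51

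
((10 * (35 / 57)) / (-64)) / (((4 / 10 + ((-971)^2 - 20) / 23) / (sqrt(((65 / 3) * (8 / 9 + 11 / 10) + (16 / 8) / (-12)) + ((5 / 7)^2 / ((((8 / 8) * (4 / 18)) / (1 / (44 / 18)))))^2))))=-2875 * sqrt(16494414897) / 23835350867328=-0.00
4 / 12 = 1 / 3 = 0.33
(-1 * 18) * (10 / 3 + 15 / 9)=-90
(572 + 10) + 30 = 612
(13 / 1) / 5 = 13 / 5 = 2.60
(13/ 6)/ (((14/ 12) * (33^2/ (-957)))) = -377/ 231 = -1.63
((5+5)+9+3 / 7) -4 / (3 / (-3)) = 164 / 7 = 23.43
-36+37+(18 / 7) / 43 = 319 / 301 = 1.06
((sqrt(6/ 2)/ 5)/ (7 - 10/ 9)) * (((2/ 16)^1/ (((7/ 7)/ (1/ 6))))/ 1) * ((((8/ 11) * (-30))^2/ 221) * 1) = 2160 * sqrt(3)/ 1417273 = 0.00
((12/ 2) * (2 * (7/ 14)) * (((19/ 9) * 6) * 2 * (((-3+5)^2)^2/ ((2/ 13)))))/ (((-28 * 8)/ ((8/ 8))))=-494/ 7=-70.57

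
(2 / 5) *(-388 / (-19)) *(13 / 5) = 10088 / 475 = 21.24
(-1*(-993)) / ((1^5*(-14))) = -993 / 14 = -70.93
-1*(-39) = 39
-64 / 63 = -1.02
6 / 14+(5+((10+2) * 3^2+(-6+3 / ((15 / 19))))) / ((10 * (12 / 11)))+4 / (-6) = 6943 / 700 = 9.92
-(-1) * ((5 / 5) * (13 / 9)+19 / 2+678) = 12401 / 18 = 688.94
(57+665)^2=521284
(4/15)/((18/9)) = 2/15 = 0.13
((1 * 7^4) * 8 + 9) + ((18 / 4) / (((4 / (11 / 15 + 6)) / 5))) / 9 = 461309 / 24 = 19221.21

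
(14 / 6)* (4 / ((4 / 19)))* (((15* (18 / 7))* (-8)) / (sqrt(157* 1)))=-13680* sqrt(157) / 157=-1091.78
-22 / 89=-0.25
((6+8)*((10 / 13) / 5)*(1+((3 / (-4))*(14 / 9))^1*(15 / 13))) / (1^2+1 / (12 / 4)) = -189 / 338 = -0.56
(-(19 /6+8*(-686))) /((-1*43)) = -32909 /258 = -127.55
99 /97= 1.02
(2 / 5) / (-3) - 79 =-1187 / 15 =-79.13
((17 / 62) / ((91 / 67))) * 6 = 3417 / 2821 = 1.21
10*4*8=320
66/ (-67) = -66/ 67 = -0.99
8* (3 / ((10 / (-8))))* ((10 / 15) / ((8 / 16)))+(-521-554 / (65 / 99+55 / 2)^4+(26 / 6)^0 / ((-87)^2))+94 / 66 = -43847800180444619879251 / 80428631142273046875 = -545.18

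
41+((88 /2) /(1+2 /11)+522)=7803 /13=600.23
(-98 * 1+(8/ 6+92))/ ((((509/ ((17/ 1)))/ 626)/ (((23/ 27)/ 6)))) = -1713362/ 123687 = -13.85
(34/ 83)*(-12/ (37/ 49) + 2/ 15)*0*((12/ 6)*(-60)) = 0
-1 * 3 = -3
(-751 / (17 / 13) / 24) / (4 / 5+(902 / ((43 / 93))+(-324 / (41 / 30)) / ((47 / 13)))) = -4044859715 / 318813506832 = -0.01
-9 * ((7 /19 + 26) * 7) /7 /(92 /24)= -27054 /437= -61.91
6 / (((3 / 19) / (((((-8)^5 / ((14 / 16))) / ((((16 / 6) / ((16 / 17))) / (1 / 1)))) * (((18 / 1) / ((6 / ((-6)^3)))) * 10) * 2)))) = 774604062720 / 119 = 6509277837.98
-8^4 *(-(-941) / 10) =-1927168 / 5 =-385433.60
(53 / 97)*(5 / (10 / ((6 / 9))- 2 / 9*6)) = 795 / 3977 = 0.20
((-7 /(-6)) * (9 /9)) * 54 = 63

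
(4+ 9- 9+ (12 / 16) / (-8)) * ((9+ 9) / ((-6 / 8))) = -375 / 4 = -93.75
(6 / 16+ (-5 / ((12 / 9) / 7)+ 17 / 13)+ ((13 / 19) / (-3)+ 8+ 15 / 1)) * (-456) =10643 / 13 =818.69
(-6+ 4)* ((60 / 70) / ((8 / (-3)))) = 9 / 14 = 0.64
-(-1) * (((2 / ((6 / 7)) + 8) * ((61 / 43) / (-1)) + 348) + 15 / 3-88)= 32294 / 129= 250.34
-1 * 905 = -905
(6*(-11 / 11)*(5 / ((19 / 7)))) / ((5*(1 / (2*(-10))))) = 840 / 19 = 44.21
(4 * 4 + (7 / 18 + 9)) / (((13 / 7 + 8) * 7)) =457 / 1242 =0.37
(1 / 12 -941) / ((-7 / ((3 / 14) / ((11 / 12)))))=4839 / 154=31.42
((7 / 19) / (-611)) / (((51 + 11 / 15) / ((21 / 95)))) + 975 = 166884018159 / 171163096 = 975.00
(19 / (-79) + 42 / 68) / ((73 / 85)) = 5065 / 11534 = 0.44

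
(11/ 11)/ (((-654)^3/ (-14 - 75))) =89/ 279726264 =0.00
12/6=2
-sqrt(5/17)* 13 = -13* sqrt(85)/17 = -7.05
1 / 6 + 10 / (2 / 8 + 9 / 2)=259 / 114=2.27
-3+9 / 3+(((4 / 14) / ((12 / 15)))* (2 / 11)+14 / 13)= 1.14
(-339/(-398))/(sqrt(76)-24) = -1017/24875-339 * sqrt(19)/99500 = -0.06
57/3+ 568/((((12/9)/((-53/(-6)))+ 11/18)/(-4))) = -2153675/727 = -2962.41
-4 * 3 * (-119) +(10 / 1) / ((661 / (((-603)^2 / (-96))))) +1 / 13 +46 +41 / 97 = 18900237229 / 13336336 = 1417.20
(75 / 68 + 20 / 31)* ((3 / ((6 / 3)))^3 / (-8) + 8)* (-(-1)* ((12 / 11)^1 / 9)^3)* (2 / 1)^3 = 324950 / 1721709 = 0.19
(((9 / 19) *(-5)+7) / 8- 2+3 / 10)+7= 1117 / 190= 5.88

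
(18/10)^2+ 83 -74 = 306/25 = 12.24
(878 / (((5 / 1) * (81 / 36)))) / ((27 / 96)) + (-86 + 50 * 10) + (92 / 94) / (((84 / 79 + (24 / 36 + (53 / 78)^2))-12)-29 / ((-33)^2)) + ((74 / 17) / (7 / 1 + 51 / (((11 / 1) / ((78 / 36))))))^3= 14446713776858425320199114 / 20894614150948646484375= 691.41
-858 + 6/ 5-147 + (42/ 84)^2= -20071/ 20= -1003.55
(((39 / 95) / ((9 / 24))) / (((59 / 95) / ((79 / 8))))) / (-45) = -1027 / 2655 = -0.39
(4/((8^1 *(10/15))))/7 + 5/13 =179/364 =0.49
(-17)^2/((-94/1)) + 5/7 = -1553/658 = -2.36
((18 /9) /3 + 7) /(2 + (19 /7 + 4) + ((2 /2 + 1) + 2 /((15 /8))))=805 /1237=0.65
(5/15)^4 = 1/81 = 0.01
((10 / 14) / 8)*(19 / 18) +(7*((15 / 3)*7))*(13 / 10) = 321143 / 1008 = 318.59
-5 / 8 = -0.62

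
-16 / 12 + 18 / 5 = 34 / 15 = 2.27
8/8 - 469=-468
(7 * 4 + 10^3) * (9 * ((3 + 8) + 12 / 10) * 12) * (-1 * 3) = -20317392 / 5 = -4063478.40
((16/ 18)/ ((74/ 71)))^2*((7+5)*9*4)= 1290496/ 4107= 314.22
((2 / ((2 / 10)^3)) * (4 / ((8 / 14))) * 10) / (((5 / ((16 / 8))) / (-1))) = -7000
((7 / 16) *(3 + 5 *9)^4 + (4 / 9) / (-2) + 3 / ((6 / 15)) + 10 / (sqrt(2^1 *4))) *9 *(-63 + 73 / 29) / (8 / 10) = -183310132195 / 116 - 197325 *sqrt(2) / 116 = -1580262165.99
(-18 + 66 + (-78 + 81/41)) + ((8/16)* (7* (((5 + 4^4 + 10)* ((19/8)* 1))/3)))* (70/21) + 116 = 7648519/2952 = 2590.96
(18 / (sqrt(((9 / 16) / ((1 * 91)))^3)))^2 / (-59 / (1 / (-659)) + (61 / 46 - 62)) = 81134190592 / 2295945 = 35338.04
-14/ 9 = -1.56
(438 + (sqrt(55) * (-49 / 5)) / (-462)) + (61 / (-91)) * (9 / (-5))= 7 * sqrt(55) / 330 + 199839 / 455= 439.36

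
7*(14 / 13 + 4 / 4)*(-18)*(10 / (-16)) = 8505 / 52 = 163.56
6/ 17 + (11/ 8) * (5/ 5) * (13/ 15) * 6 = 2551/ 340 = 7.50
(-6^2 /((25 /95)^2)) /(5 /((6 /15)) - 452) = 8664 /7325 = 1.18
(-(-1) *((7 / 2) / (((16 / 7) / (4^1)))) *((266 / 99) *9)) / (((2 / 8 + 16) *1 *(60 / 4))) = 6517 / 10725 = 0.61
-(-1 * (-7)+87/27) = -92/9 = -10.22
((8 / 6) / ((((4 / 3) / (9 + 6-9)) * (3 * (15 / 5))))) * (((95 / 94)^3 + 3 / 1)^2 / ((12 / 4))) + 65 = 68.61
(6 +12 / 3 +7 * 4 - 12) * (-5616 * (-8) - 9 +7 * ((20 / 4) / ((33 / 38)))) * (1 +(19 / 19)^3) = 77150164 / 33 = 2337883.76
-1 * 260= -260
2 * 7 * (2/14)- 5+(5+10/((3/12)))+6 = 48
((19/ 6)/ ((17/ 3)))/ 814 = 19/ 27676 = 0.00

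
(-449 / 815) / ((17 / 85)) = -449 / 163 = -2.75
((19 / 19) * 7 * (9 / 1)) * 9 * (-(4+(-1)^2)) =-2835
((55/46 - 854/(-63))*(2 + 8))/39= 3.78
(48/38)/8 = 3/19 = 0.16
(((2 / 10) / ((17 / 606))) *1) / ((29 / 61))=36966 / 2465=15.00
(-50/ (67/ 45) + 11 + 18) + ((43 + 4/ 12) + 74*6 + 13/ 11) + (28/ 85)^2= 7732310024/ 15974475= 484.04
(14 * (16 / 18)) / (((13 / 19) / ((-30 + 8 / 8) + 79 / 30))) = -479.56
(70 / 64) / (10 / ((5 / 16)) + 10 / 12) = 105 / 3152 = 0.03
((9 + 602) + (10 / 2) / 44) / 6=8963 / 88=101.85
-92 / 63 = -1.46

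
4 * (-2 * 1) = -8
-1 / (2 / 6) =-3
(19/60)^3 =6859/216000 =0.03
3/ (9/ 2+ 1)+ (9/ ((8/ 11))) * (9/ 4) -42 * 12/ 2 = -78711/ 352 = -223.61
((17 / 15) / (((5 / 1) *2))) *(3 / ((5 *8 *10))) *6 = 0.01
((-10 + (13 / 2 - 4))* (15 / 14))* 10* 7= -1125 / 2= -562.50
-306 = -306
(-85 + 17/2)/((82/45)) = -6885/164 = -41.98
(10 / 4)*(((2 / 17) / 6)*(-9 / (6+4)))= -3 / 68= -0.04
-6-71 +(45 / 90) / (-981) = -77.00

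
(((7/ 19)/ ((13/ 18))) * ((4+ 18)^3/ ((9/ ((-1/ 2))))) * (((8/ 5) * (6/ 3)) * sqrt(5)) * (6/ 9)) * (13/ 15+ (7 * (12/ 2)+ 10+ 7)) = -2141866496 * sqrt(5)/ 55575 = -86178.30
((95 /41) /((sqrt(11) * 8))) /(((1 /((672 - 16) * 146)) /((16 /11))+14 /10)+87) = 2219200 * sqrt(11) /7450607197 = 0.00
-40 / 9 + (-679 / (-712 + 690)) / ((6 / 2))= 5.84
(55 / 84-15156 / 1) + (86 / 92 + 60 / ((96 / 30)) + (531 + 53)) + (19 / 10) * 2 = -35133083 / 2415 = -14547.86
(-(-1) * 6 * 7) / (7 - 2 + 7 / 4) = 56 / 9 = 6.22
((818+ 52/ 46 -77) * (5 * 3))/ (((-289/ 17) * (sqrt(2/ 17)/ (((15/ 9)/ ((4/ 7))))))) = -2987075 * sqrt(34)/ 3128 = -5568.25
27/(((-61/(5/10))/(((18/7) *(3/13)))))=-0.13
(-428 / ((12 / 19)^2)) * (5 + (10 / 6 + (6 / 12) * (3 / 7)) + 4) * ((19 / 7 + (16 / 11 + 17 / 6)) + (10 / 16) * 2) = -134600609875 / 1397088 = -96343.69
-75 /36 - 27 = -349 /12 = -29.08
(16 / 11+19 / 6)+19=23.62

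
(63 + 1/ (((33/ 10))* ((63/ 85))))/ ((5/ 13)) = 1713751/ 10395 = 164.86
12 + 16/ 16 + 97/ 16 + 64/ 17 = 6209/ 272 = 22.83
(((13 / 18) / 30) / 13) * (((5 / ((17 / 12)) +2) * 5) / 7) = 47 / 6426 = 0.01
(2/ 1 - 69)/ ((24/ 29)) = -1943/ 24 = -80.96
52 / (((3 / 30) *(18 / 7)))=1820 / 9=202.22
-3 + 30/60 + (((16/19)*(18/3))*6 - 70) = -1603/38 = -42.18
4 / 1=4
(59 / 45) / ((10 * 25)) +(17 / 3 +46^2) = 23868809 / 11250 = 2121.67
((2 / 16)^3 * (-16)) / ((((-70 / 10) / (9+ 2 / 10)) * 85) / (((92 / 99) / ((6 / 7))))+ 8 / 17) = 8993 / 17031176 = 0.00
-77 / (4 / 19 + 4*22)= -1463 / 1676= -0.87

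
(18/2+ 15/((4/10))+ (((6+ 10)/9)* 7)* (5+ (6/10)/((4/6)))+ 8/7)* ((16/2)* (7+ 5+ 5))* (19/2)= 49271066/315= 156416.08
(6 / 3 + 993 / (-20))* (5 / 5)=-953 / 20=-47.65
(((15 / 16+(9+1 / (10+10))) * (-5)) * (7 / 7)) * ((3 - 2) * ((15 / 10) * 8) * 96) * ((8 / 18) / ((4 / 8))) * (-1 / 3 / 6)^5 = 1598 / 59049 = 0.03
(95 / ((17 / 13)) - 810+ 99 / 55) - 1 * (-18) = -60992 / 85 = -717.55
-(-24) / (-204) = -2 / 17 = -0.12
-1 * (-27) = 27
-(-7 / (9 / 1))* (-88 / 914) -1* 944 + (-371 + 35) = -5264948 / 4113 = -1280.07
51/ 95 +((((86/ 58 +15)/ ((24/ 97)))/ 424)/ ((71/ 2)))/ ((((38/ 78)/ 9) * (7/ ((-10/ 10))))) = 609771369/ 1161111280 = 0.53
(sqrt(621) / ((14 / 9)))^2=50301 / 196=256.64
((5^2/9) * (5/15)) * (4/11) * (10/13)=1000/3861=0.26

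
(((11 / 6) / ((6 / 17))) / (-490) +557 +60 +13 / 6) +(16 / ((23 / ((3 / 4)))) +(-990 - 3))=-151464281 / 405720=-373.32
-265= -265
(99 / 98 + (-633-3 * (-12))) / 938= -58407 / 91924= -0.64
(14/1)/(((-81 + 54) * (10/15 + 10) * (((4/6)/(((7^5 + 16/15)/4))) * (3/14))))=-12353929/8640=-1429.85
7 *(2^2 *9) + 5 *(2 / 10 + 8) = 293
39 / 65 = 3 / 5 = 0.60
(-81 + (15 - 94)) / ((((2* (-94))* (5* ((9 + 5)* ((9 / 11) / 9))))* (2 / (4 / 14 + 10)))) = 0.69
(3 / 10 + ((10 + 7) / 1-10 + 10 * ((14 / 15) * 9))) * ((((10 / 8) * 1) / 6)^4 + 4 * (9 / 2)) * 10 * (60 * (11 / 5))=59982751499 / 27648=2169515.03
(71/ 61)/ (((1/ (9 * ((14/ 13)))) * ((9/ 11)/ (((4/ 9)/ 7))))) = 6248/ 7137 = 0.88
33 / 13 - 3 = -6 / 13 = -0.46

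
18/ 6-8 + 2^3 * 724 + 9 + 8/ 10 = 28984/ 5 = 5796.80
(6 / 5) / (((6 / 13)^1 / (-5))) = -13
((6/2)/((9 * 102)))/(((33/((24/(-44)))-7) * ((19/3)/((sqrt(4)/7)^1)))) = -2/915705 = -0.00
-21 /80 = -0.26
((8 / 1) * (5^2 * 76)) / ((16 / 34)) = 32300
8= 8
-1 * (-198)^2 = -39204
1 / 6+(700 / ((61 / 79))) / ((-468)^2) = 0.17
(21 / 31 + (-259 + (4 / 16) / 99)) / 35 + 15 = 3273763 / 429660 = 7.62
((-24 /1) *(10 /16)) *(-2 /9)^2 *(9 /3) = -20 /9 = -2.22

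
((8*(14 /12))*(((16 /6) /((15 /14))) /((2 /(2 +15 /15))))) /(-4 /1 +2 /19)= -14896 /1665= -8.95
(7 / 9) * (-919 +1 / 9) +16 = -56594 / 81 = -698.69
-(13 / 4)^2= -169 / 16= -10.56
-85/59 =-1.44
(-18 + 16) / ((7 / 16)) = -32 / 7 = -4.57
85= 85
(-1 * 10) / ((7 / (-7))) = 10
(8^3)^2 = 262144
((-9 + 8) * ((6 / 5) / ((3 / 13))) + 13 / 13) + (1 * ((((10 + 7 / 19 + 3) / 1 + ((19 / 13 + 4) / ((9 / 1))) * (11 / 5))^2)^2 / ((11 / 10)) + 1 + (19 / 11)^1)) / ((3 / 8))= 11414272941398194047571 / 100735327726444125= 113309.53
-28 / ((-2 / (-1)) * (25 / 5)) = -14 / 5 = -2.80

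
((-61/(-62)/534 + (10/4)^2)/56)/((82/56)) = 103493/1357428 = 0.08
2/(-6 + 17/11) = -22/49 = -0.45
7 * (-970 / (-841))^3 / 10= 638871100 / 594823321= 1.07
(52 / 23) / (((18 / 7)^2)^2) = 31213 / 603612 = 0.05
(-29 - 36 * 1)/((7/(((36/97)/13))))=-180/679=-0.27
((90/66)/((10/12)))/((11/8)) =144/121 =1.19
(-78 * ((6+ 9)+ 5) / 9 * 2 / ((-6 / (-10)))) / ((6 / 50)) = -130000 / 27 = -4814.81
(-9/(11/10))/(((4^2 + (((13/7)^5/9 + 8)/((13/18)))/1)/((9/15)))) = -655473/4069175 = -0.16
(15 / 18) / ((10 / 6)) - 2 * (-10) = 41 / 2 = 20.50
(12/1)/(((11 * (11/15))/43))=7740/121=63.97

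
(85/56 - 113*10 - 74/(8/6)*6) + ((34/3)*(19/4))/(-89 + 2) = -21370067/14616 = -1462.10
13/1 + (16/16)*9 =22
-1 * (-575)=575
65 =65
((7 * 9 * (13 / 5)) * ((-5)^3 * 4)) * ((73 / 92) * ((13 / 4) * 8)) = -38861550 / 23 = -1689632.61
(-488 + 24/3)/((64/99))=-1485/2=-742.50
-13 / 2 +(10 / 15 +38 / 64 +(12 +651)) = 63145 / 96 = 657.76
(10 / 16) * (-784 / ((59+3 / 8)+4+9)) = -3920 / 579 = -6.77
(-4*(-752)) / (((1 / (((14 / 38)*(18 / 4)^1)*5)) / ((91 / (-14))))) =-3079440 / 19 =-162075.79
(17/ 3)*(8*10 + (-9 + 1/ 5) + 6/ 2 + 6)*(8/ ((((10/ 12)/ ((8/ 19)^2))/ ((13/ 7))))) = 90747904/ 63175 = 1436.45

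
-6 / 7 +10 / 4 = 23 / 14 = 1.64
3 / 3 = 1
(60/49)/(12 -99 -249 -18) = -10/2891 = -0.00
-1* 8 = -8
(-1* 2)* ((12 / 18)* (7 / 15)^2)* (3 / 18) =-98 / 2025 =-0.05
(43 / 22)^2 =1849 / 484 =3.82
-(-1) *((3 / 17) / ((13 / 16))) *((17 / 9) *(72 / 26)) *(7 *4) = 5376 / 169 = 31.81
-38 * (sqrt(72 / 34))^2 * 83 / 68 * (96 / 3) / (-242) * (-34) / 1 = -908352 / 2057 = -441.59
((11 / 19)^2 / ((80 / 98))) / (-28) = -847 / 57760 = -0.01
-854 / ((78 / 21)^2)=-20923 / 338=-61.90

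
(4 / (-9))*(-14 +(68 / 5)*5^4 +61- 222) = -3700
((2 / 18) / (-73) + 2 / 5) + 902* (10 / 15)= 1976689 / 3285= 601.73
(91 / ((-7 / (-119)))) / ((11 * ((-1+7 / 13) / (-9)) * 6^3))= 20111 / 1584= 12.70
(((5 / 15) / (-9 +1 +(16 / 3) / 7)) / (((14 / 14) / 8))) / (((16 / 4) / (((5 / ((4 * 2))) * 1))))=-0.06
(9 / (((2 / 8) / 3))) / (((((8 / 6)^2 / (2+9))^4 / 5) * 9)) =1440894015 / 16384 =87945.19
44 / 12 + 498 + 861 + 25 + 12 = 4199 / 3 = 1399.67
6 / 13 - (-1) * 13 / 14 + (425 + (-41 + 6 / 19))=1333771 / 3458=385.71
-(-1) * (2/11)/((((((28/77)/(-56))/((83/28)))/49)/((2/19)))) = -8134/19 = -428.11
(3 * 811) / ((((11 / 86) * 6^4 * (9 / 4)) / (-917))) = -31978541 / 5346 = -5981.77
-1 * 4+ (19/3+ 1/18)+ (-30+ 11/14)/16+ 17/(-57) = 10141/38304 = 0.26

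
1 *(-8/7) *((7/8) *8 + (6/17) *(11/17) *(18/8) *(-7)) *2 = -2248/289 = -7.78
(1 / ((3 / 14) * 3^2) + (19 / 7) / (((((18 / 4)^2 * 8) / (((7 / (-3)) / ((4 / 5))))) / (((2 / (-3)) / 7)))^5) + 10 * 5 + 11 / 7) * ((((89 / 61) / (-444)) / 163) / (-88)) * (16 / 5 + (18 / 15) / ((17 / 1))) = 0.00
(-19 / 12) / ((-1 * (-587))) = -19 / 7044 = -0.00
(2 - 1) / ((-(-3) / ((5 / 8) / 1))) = 5 / 24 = 0.21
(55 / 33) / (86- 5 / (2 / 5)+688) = 10 / 4569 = 0.00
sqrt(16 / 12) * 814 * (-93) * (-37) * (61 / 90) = 2192127.30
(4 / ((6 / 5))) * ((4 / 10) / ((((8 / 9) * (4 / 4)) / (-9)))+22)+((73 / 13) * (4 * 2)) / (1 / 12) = 46715 / 78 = 598.91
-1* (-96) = 96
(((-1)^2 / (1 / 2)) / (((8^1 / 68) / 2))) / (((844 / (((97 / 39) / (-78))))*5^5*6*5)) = -1649 / 120349125000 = -0.00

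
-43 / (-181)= 43 / 181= 0.24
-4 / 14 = -0.29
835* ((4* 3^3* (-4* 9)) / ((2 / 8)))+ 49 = -12985871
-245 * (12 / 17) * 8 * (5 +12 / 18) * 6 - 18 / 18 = -47041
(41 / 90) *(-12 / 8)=-41 / 60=-0.68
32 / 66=16 / 33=0.48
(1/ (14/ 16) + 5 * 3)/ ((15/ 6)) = 226/ 35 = 6.46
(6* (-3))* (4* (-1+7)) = -432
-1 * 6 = -6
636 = 636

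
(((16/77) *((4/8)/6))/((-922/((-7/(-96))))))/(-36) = 1/26288064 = 0.00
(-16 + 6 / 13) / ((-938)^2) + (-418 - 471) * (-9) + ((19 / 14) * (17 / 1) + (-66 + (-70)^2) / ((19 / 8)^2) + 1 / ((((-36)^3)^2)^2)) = 43440165936532299385169561209837 / 4891321944842327589868535808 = 8881.07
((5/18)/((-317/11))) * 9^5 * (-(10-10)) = 0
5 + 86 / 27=221 / 27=8.19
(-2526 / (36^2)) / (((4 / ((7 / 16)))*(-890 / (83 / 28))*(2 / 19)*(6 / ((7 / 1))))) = 4647419 / 590561280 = 0.01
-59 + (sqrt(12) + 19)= -40 + 2 * sqrt(3)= -36.54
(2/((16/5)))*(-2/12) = -5/48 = -0.10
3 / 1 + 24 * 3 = 75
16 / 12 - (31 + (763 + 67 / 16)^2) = -452049659 / 768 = -588606.33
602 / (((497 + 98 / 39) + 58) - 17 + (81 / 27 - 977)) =-11739 / 8453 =-1.39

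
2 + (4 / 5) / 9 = 94 / 45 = 2.09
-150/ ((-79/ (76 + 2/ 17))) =194100/ 1343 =144.53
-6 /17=-0.35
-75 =-75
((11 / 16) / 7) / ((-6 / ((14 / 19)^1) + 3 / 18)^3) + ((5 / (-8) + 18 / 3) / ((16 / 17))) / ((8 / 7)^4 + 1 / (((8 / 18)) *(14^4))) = 32990496503258 / 9855740342375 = 3.35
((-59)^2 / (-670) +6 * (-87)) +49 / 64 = -11286657 / 21440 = -526.43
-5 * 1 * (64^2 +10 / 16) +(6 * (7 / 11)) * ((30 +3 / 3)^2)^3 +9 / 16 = 596398868701 / 176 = 3388629935.80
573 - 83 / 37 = 21118 / 37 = 570.76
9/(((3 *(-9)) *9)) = -1/27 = -0.04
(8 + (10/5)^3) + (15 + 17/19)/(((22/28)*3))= 14260/627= 22.74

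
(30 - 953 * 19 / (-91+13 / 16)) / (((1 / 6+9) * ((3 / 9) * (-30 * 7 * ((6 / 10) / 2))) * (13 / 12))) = -2664016 / 2407405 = -1.11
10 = 10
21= 21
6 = 6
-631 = -631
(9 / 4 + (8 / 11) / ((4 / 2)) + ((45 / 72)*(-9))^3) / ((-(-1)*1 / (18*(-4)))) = 8888895 / 704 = 12626.27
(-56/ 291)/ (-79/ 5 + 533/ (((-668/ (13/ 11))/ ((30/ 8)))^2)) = 241889105920/ 19830470527821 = 0.01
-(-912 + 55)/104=857/104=8.24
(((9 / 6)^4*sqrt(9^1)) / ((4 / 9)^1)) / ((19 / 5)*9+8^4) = 0.01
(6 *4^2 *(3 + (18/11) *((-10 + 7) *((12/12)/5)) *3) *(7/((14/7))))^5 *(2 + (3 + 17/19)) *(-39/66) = -757589662293295104/105186434375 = -7202351.39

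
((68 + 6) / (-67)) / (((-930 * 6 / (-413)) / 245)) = -748769 / 37386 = -20.03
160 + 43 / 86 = 321 / 2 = 160.50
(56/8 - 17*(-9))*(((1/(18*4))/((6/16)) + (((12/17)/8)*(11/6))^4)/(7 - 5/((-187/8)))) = 1197717565/1431569592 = 0.84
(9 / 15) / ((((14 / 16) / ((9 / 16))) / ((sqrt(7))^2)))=27 / 10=2.70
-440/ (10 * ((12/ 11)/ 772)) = -93412/ 3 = -31137.33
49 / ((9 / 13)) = 637 / 9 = 70.78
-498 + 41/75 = -37309/75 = -497.45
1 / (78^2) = 1 / 6084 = 0.00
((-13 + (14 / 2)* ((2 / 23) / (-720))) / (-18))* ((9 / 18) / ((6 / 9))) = 107647 / 198720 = 0.54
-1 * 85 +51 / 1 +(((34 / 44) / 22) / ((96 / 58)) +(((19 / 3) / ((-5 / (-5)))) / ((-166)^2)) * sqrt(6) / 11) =-789395 / 23232 +19 * sqrt(6) / 909348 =-33.98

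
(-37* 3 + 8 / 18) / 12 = -995 / 108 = -9.21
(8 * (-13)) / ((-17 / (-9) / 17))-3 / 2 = -1875 / 2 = -937.50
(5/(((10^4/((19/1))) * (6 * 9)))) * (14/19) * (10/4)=7/21600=0.00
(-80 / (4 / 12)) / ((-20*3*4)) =1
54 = 54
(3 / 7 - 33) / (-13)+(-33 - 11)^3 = -7751516 / 91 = -85181.49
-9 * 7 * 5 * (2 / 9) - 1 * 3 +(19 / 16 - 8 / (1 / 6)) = -1917 / 16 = -119.81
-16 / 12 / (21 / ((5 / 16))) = -0.02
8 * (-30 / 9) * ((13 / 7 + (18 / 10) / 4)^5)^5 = -537109777463978469277032845116251917823805181431970700691497443 / 16874548427193139917943209984000000000000000000000000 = -31829579308.83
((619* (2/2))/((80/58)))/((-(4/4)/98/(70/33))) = -6157193/66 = -93290.80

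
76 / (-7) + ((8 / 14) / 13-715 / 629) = -684001 / 57239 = -11.95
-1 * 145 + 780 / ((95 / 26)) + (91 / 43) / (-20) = 1117131 / 16340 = 68.37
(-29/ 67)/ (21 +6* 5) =-29/ 3417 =-0.01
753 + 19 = 772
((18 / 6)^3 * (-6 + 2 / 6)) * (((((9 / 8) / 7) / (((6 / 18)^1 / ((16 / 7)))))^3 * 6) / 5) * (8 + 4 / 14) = -8384013216 / 4117715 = -2036.08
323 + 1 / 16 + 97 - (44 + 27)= 349.06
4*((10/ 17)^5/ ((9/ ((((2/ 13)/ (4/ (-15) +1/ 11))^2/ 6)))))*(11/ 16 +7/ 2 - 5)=-151250000/ 46569889743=-0.00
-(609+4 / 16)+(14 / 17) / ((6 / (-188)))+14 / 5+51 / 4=-315947 / 510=-619.50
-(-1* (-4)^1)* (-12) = 48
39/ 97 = 0.40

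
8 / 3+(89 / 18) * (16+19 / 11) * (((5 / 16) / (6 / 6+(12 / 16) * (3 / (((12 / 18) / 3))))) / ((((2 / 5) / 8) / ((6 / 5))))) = 2038 / 33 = 61.76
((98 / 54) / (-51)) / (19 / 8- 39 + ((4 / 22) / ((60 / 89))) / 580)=390775 / 402195078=0.00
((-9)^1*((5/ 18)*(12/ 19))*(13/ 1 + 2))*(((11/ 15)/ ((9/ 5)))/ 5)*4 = -440/ 57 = -7.72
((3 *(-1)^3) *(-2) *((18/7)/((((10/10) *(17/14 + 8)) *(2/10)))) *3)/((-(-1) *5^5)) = 216/26875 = 0.01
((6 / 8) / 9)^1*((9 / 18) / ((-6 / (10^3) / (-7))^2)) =1531250 / 27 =56712.96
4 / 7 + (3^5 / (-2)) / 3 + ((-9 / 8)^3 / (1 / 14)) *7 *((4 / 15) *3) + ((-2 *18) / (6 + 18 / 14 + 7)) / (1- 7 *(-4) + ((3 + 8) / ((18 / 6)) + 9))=-212264047 / 1400000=-151.62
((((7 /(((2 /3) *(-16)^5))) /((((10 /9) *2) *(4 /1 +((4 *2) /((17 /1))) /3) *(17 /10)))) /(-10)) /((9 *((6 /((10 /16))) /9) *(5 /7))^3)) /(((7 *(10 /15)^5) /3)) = 750141 /1165482325442560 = 0.00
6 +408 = 414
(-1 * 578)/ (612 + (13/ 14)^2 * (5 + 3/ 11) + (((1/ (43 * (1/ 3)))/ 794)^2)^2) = -423323556006091995809632/ 451554683306297330450035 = -0.94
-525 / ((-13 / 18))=726.92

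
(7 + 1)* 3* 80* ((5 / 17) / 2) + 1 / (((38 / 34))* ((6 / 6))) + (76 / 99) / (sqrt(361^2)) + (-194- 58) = 999275 / 31977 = 31.25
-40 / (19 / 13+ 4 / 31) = -16120 / 641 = -25.15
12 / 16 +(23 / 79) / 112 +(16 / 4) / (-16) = 4447 / 8848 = 0.50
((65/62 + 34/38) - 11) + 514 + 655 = 1366413/1178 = 1159.94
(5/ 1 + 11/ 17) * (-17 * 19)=-1824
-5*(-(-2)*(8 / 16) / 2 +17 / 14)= -60 / 7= -8.57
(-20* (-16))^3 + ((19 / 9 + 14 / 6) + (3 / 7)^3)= 101154829963 / 3087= 32768004.52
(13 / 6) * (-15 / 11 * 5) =-14.77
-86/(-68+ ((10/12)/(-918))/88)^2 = -20204665214976/1086353491855129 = -0.02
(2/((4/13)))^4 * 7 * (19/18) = 3798613/288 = 13189.63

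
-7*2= -14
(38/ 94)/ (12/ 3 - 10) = -19/ 282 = -0.07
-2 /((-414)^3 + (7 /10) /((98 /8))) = 35 /1241764019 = 0.00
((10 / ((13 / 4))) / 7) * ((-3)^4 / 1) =3240 / 91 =35.60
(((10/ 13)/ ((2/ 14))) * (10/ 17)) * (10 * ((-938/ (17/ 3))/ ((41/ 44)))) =-866712000/ 154037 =-5626.65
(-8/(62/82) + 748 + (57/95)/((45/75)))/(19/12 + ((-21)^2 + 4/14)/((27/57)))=5768532/7290053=0.79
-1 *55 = -55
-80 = -80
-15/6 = -5/2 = -2.50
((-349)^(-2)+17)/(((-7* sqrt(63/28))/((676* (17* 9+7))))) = -149305361920/852607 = -175116.28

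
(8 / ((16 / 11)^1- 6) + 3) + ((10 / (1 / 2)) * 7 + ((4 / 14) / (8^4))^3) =10403553252212761 / 73658689126400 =141.24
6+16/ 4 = 10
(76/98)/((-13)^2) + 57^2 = 26905007/8281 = 3249.00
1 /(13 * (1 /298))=298 /13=22.92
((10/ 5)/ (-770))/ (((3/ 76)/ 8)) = -608/ 1155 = -0.53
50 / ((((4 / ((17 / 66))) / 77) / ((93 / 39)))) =92225 / 156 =591.19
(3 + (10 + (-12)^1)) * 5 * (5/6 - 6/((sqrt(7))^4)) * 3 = 1045/98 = 10.66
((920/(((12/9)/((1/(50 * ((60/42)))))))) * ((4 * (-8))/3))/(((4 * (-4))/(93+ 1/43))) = 25760/43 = 599.07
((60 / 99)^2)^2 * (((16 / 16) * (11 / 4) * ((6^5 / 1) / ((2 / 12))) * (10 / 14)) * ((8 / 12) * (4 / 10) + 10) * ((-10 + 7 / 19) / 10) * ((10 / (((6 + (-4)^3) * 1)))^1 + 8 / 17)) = -41319936000 / 1133407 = -36456.40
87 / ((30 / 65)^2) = 4901 / 12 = 408.42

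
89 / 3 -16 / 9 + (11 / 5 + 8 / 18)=458 / 15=30.53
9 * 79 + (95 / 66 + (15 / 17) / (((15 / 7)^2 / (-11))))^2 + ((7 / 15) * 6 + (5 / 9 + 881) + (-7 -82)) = 1506.81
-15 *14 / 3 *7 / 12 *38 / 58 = -4655 / 174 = -26.75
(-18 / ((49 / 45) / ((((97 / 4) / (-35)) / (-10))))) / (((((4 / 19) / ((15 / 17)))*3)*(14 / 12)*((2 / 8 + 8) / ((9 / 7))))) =-0.21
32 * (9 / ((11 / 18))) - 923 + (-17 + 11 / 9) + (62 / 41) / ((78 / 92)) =-24574723 / 52767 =-465.72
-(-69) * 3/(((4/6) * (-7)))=-621/14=-44.36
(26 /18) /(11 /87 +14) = 377 /3687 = 0.10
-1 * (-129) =129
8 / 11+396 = 4364 / 11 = 396.73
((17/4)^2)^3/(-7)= -24137569/28672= -841.85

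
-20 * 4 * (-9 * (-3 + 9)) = 4320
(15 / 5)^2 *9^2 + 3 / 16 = 11667 / 16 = 729.19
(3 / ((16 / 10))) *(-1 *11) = -165 / 8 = -20.62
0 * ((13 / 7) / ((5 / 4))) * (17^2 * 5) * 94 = 0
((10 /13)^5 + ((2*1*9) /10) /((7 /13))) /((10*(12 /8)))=46941281 /194928825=0.24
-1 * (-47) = 47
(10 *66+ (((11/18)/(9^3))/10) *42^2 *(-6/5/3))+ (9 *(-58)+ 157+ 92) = 7051997/18225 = 386.94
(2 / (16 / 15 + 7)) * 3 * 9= 810 / 121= 6.69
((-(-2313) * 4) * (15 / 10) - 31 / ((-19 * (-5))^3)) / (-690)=-11898650219 / 591588750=-20.11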